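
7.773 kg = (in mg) 7.773e+06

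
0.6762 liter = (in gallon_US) 0.1786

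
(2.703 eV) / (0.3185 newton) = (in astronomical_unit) 9.089e-30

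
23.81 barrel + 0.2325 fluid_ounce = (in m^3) 3.785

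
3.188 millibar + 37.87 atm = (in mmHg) 2.878e+04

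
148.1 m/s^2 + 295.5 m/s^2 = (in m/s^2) 443.6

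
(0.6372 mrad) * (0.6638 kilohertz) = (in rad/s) 0.423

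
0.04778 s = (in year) 1.515e-09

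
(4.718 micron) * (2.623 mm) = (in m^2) 1.238e-08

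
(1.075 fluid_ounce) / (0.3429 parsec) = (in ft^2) 3.234e-20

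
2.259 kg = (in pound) 4.98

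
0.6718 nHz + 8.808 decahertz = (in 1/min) 5285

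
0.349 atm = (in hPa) 353.6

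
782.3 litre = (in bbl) 4.921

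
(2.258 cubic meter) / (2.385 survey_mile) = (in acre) 1.454e-07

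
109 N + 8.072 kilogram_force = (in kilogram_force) 19.19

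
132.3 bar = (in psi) 1919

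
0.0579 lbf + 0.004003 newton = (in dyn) 2.616e+04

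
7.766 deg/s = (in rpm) 1.294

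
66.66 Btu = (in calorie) 1.681e+04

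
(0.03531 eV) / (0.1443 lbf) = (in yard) 9.639e-21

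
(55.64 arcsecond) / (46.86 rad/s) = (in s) 5.757e-06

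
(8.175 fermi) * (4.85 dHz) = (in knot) 7.707e-15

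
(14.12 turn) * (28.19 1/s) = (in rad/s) 2501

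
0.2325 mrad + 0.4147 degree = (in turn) 0.001189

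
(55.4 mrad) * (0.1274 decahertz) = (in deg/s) 4.044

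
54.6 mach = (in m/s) 1.859e+04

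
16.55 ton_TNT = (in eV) 4.322e+29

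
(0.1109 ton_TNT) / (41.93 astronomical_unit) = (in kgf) 7.543e-06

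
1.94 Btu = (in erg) 2.047e+10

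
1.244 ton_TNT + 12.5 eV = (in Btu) 4.933e+06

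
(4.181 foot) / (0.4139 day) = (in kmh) 0.0001283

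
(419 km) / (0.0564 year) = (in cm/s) 23.56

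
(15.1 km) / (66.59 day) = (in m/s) 0.002625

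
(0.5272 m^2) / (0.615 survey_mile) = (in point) 1.51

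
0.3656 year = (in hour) 3203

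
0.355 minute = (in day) 0.0002465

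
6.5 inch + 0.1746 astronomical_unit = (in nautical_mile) 1.41e+07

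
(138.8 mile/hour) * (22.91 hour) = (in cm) 5.118e+08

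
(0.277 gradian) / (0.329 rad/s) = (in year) 4.194e-10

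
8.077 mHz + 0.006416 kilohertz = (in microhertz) 6.424e+06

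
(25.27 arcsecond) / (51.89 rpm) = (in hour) 6.263e-09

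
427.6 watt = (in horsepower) 0.5734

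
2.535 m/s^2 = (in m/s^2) 2.535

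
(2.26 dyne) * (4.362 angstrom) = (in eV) 6.153e+04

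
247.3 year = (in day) 9.026e+04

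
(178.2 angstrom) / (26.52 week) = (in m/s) 1.111e-15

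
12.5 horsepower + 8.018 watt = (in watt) 9329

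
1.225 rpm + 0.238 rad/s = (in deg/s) 20.99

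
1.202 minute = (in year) 2.287e-06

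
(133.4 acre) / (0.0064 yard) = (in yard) 1.009e+08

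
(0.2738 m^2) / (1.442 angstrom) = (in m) 1.899e+09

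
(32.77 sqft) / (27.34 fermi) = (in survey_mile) 6.919e+10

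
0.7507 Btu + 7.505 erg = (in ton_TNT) 1.893e-07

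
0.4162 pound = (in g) 188.8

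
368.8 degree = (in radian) 6.437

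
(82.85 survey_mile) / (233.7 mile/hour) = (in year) 4.047e-05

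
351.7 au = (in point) 1.491e+17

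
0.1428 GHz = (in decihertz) 1.428e+09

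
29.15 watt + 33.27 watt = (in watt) 62.42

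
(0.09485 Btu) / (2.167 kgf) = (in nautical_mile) 0.002543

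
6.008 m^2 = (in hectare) 0.0006008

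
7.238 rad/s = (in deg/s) 414.7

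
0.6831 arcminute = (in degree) 0.01138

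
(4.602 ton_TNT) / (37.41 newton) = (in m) 5.147e+08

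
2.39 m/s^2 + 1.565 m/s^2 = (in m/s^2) 3.955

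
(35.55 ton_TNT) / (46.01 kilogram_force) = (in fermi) 3.297e+23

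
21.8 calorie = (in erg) 9.121e+08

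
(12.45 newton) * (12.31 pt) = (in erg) 5.407e+05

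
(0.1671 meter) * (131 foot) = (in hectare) 0.0006672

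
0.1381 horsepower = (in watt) 103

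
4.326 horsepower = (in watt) 3226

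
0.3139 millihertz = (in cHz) 0.03139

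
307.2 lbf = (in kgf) 139.3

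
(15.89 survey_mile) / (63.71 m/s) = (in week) 0.0006637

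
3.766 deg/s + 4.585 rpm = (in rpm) 5.213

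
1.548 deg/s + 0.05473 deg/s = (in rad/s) 0.02797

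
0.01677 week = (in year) 0.0003216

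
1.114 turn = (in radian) 6.999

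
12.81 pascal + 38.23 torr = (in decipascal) 5.11e+04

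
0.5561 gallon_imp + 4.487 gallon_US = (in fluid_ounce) 659.8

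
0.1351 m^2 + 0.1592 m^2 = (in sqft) 3.168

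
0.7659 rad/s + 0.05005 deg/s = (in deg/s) 43.93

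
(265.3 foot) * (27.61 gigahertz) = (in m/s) 2.233e+12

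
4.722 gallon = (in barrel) 0.1124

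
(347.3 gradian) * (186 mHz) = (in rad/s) 1.015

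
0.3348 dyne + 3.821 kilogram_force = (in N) 37.47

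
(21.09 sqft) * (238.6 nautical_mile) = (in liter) 8.658e+08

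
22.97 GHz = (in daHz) 2.297e+09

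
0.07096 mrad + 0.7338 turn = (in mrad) 4611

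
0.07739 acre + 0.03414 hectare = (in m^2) 654.6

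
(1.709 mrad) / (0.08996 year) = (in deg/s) 3.452e-08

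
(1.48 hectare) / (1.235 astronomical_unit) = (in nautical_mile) 4.325e-11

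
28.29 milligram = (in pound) 6.237e-05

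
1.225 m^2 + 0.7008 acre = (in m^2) 2837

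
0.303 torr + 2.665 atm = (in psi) 39.17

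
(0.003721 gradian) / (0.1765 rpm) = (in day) 3.66e-08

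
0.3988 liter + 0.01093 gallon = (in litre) 0.4402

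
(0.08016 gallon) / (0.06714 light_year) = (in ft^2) 5.142e-18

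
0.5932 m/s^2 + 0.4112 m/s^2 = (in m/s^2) 1.004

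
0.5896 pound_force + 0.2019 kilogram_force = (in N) 4.603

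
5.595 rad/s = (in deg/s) 320.6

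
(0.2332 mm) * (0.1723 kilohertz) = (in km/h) 0.1446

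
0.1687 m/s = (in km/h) 0.6073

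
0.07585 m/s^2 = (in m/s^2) 0.07585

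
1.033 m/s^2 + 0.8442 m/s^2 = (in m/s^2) 1.877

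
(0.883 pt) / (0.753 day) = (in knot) 9.307e-09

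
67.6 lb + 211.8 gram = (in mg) 3.087e+07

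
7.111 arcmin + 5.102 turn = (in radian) 32.06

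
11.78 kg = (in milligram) 1.178e+07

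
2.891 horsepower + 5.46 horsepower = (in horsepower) 8.351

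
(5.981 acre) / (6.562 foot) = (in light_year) 1.279e-12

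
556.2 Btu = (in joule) 5.868e+05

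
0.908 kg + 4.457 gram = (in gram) 912.5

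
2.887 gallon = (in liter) 10.93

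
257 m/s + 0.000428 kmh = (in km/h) 925.2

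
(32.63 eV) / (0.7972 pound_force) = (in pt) 4.179e-15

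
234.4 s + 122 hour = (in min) 7324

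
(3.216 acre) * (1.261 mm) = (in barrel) 103.2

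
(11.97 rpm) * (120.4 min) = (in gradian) 5.765e+05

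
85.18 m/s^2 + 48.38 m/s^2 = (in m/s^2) 133.6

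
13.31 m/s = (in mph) 29.77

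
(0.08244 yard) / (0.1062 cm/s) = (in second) 70.98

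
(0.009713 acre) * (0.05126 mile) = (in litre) 3.243e+06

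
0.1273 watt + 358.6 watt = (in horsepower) 0.4811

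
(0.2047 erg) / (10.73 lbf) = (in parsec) 1.39e-26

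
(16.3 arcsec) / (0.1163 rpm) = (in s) 0.006489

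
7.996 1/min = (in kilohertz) 0.0001333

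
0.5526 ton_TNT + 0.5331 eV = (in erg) 2.312e+16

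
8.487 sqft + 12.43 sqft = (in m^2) 1.943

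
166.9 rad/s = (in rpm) 1594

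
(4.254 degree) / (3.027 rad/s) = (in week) 4.056e-08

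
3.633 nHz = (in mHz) 3.633e-06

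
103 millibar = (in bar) 0.103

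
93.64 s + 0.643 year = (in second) 2.028e+07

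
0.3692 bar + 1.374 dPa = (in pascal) 3.692e+04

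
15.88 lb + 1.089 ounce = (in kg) 7.234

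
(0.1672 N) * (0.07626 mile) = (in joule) 20.52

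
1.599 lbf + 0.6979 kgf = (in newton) 13.96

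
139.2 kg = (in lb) 306.9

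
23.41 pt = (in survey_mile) 5.132e-06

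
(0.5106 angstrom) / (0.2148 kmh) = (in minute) 1.426e-11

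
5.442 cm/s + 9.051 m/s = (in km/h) 32.78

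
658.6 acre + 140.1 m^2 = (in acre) 658.6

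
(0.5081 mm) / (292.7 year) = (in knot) 1.07e-13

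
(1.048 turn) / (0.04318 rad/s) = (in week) 0.0002521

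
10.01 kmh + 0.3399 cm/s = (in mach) 0.008176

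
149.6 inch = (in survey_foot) 12.47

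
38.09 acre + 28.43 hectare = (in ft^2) 4.719e+06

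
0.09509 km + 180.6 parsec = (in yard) 6.094e+18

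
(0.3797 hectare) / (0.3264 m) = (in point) 3.298e+07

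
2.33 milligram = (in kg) 2.33e-06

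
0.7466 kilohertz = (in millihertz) 7.466e+05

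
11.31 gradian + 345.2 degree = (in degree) 355.4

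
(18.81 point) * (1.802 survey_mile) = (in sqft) 207.1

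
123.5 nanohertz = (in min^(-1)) 7.41e-06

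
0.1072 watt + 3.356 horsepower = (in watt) 2503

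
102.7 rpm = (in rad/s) 10.75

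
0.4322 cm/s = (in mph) 0.009668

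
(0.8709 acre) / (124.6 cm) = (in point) 8.018e+06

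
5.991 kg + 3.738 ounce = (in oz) 215.1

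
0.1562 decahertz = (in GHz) 1.562e-09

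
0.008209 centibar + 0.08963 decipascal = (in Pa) 8.218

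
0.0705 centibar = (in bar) 0.000705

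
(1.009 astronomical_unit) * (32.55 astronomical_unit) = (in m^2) 7.35e+23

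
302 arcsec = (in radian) 0.001464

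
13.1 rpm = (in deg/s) 78.6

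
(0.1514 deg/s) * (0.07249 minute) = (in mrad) 11.49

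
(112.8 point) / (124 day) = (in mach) 1.091e-11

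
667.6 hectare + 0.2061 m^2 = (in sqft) 7.186e+07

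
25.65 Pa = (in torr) 0.1924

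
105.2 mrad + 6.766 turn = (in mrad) 4.262e+04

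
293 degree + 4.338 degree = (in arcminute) 1.784e+04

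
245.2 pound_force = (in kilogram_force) 111.2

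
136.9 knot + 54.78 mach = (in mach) 54.99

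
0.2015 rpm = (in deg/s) 1.209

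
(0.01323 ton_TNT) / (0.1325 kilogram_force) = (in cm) 4.26e+09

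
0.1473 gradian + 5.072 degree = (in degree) 5.205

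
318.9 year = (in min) 1.676e+08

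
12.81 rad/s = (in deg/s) 734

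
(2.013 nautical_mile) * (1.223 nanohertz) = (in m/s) 4.559e-06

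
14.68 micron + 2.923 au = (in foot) 1.435e+12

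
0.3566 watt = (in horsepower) 0.0004782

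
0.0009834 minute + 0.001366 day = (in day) 0.001367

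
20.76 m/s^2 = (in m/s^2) 20.76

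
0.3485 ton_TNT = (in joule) 1.458e+09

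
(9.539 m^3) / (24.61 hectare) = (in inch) 0.001526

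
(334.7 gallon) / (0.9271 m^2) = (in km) 0.001367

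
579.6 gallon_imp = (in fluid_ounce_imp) 9.274e+04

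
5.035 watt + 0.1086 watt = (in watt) 5.144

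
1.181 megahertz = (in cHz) 1.181e+08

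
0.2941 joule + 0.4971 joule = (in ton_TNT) 1.891e-10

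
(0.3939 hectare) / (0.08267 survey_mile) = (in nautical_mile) 0.01599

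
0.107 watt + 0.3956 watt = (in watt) 0.5026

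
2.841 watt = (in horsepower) 0.00381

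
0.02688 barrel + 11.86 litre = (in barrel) 0.1015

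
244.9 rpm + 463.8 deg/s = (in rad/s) 33.74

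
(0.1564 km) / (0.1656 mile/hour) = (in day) 0.02445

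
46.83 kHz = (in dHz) 4.683e+05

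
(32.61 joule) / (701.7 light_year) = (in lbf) 1.104e-18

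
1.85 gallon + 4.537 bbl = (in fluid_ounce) 2.463e+04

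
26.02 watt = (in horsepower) 0.03489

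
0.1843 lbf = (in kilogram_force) 0.0836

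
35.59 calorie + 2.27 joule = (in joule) 151.2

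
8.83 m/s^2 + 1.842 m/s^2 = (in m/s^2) 10.67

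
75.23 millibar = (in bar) 0.07523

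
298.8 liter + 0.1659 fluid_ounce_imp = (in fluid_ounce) 1.01e+04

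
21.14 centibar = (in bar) 0.2114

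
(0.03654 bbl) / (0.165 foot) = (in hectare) 1.155e-05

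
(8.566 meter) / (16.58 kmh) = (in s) 1.86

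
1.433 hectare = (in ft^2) 1.542e+05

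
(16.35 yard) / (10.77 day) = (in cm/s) 0.001607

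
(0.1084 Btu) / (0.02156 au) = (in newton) 3.546e-08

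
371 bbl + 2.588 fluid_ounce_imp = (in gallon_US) 1.558e+04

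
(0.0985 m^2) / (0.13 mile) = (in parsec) 1.526e-20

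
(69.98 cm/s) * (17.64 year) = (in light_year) 4.115e-08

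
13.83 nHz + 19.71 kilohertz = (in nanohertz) 1.971e+13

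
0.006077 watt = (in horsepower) 8.149e-06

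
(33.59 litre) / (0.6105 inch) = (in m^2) 2.166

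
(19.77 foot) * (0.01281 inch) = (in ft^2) 0.0211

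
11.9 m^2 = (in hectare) 0.00119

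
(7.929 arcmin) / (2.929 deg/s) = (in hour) 1.253e-05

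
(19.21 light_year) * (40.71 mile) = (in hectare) 1.191e+18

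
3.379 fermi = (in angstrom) 3.379e-05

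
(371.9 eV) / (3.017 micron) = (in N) 1.975e-11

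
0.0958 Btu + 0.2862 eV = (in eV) 6.309e+20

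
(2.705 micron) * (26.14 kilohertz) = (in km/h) 0.2546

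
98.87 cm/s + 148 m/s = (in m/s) 149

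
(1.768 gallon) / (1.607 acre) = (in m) 1.029e-06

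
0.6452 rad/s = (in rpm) 6.161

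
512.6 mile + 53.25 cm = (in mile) 512.6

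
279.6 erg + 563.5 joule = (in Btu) 0.5341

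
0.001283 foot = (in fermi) 3.911e+11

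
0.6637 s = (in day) 7.682e-06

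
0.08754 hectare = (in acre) 0.2163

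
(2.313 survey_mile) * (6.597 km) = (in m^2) 2.456e+07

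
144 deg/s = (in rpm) 24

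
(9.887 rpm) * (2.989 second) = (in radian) 3.095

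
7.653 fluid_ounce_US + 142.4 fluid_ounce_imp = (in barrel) 0.02687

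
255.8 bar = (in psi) 3710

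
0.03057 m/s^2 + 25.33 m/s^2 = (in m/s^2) 25.36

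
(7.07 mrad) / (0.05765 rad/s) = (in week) 2.028e-07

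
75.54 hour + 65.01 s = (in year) 0.008625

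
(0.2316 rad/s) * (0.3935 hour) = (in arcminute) 1.128e+06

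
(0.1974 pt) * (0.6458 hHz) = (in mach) 1.321e-05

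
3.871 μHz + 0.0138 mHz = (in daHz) 1.767e-06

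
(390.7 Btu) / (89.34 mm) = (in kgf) 4.705e+05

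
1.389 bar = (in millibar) 1389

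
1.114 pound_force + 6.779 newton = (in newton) 11.73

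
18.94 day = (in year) 0.05189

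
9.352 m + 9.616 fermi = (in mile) 0.005811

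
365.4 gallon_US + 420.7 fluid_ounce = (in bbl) 8.778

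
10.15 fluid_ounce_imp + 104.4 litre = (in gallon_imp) 23.03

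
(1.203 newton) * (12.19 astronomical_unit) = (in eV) 1.369e+31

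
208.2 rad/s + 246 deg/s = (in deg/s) 1.217e+04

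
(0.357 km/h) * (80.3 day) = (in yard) 7.524e+05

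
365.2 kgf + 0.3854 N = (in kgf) 365.2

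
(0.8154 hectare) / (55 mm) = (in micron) 1.483e+11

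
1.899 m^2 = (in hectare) 0.0001899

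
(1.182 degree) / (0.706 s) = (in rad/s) 0.02922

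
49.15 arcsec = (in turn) 3.792e-05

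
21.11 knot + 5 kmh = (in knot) 23.81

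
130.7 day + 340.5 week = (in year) 6.888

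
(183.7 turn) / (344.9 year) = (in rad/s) 1.061e-07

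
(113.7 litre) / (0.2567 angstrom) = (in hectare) 4.429e+05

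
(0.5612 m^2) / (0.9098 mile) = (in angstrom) 3.833e+06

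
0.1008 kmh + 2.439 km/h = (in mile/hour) 1.578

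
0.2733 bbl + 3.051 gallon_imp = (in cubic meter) 0.05732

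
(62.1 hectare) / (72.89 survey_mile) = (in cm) 529.4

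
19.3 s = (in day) 0.0002234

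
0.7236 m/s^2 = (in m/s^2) 0.7236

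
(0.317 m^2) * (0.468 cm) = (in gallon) 0.3919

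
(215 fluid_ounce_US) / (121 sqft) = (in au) 3.781e-15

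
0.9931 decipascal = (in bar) 9.931e-07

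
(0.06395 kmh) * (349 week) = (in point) 1.063e+10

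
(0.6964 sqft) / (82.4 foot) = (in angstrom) 2.576e+07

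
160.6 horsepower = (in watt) 1.198e+05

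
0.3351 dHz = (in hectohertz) 0.0003351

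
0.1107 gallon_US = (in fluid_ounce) 14.17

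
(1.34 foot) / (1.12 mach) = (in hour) 2.975e-07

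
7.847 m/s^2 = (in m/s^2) 7.847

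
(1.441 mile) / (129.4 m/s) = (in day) 0.0002074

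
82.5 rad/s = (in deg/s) 4727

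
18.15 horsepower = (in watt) 1.353e+04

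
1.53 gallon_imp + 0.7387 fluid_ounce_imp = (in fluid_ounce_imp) 245.5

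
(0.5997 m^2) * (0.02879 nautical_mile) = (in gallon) 8447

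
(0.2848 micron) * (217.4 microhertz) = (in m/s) 6.192e-11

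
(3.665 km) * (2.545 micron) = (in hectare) 9.327e-07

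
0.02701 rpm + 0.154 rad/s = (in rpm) 1.498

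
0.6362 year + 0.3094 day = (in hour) 5581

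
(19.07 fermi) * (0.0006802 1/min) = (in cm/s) 2.162e-17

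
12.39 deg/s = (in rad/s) 0.2162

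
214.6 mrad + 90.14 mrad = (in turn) 0.0485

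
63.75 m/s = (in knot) 123.9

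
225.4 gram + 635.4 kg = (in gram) 6.356e+05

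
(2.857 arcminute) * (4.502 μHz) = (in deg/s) 2.144e-07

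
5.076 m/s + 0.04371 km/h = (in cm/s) 508.8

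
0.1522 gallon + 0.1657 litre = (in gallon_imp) 0.1632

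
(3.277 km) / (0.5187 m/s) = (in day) 0.07312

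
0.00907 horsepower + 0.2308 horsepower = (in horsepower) 0.2399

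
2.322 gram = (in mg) 2322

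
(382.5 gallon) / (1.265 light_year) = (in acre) 2.99e-20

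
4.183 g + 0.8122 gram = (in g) 4.995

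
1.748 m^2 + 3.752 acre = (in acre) 3.752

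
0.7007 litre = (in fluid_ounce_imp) 24.66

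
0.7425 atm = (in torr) 564.3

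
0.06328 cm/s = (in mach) 1.858e-06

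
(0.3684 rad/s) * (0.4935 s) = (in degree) 10.42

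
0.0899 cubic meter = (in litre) 89.9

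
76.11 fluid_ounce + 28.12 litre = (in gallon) 8.023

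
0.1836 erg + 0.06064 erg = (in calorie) 5.837e-09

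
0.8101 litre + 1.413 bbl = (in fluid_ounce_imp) 7935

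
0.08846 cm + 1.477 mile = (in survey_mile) 1.477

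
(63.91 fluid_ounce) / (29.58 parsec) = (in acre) 5.117e-25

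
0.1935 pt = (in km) 6.826e-08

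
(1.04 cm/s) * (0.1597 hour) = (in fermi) 5.979e+15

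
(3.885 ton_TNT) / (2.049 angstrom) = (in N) 7.933e+19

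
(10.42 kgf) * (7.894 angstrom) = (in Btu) 7.646e-11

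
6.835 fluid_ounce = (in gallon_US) 0.0534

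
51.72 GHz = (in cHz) 5.172e+12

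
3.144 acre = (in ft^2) 1.37e+05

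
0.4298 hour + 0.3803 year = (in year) 0.3803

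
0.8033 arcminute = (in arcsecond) 48.2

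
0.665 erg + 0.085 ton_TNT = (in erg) 3.556e+15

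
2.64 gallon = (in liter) 9.993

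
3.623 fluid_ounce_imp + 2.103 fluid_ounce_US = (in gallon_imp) 0.03632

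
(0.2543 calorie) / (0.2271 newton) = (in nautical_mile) 0.00253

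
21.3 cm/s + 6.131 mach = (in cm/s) 2.088e+05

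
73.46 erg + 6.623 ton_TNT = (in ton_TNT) 6.623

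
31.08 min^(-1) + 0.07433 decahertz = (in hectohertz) 0.01261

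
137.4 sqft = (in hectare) 0.001276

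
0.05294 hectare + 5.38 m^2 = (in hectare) 0.05348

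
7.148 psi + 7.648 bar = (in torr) 6106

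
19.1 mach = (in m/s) 6504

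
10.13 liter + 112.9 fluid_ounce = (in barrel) 0.08472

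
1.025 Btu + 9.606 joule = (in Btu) 1.034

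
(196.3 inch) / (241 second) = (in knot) 0.04022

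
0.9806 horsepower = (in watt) 731.2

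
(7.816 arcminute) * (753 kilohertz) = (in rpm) 1.635e+04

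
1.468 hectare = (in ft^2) 1.58e+05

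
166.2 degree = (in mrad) 2901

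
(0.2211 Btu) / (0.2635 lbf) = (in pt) 5.642e+05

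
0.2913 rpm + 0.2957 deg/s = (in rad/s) 0.03567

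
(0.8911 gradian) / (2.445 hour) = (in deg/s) 9.111e-05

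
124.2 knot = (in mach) 0.1876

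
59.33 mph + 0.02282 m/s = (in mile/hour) 59.38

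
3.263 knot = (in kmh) 6.043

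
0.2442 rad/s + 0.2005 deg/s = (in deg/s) 14.19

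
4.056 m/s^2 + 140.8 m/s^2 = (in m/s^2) 144.9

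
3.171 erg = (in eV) 1.979e+12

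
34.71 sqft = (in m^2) 3.225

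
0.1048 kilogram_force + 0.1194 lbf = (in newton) 1.559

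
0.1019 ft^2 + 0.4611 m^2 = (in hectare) 4.706e-05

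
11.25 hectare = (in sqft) 1.211e+06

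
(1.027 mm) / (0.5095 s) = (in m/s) 0.002016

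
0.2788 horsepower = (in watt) 207.9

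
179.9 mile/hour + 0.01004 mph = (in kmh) 289.5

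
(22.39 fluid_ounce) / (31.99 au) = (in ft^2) 1.489e-15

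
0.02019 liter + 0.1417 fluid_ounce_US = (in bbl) 0.0001533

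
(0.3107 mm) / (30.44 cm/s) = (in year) 3.237e-11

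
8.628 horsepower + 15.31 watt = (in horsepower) 8.649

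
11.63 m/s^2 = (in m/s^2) 11.63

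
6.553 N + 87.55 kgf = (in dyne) 8.651e+07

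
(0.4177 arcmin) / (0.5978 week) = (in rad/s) 3.361e-10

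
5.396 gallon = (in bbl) 0.1285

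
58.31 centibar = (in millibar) 583.1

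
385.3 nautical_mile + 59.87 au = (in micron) 8.956e+18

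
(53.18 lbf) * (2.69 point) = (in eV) 1.401e+18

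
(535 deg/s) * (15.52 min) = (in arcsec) 1.793e+09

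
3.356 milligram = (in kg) 3.356e-06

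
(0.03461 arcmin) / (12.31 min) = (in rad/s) 1.363e-08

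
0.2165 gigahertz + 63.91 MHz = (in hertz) 2.804e+08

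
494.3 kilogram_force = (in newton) 4847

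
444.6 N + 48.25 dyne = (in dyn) 4.446e+07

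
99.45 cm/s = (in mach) 0.002921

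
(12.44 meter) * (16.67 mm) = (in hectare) 2.074e-05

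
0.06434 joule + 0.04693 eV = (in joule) 0.06434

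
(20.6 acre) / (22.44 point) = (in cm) 1.053e+09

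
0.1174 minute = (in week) 1.165e-05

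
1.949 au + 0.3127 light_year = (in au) 1.978e+04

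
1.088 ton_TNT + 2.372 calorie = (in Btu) 4.315e+06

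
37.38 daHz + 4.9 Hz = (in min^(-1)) 2.272e+04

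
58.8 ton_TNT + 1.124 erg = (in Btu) 2.332e+08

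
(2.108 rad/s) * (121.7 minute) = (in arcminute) 5.292e+07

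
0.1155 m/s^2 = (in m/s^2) 0.1155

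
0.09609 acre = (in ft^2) 4186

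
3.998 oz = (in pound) 0.2499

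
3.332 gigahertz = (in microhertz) 3.332e+15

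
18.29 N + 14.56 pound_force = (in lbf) 18.67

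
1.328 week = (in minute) 1.339e+04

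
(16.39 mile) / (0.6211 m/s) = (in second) 4.247e+04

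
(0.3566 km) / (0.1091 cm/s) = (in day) 3.783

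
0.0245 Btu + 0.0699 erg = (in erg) 2.585e+08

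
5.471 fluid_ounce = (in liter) 0.1618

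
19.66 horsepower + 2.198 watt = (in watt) 1.466e+04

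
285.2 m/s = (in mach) 0.8376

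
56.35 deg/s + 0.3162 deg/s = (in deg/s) 56.67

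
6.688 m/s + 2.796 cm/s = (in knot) 13.05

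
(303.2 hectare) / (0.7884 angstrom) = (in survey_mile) 2.39e+13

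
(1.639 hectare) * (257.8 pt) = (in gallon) 3.938e+05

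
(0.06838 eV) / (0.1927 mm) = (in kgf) 5.797e-18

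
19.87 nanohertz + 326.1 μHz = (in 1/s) 0.0003261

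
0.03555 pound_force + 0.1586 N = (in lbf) 0.0712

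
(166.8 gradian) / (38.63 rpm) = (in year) 2.054e-08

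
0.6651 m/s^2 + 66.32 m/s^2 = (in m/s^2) 66.99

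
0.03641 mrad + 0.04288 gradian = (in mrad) 0.71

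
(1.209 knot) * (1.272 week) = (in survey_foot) 1.57e+06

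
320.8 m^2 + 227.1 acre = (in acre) 227.2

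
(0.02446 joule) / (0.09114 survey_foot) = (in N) 0.8805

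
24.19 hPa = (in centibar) 2.419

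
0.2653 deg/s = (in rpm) 0.04422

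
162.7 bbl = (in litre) 2.587e+04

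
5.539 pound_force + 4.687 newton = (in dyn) 2.933e+06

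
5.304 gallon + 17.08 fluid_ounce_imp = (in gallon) 5.432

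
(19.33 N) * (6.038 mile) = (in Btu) 178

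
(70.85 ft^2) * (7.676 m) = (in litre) 5.052e+04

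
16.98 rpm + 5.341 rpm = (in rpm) 22.32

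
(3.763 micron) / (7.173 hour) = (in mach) 4.28e-13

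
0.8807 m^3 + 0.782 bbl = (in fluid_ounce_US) 3.398e+04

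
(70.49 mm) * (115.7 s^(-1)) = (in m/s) 8.156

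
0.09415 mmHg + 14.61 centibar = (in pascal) 1.462e+04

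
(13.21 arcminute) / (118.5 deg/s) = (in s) 0.001858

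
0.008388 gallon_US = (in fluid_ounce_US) 1.074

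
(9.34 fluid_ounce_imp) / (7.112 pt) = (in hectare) 1.058e-05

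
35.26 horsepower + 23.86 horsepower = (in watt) 4.409e+04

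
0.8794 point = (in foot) 0.001018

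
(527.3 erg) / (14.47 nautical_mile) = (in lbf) 4.423e-10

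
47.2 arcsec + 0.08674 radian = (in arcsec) 1.794e+04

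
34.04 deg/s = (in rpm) 5.673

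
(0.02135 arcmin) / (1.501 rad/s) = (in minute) 6.896e-08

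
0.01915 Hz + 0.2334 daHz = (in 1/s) 2.353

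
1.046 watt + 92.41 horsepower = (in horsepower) 92.41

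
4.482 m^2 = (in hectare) 0.0004482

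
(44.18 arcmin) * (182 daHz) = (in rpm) 223.4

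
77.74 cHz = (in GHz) 7.774e-10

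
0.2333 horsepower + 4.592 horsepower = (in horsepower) 4.825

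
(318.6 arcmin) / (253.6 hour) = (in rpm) 9.694e-07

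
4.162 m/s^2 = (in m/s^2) 4.162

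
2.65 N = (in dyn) 2.65e+05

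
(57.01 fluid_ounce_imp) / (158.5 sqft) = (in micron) 110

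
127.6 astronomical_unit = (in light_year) 0.002018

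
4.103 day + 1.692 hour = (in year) 0.01143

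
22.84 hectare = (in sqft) 2.458e+06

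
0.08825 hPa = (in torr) 0.06619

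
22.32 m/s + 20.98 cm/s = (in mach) 0.06617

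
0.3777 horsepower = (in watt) 281.7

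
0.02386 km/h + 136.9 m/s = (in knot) 266.1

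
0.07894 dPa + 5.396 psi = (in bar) 0.372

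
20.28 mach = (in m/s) 6905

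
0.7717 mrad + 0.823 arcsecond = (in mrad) 0.7757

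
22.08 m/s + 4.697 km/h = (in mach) 0.06868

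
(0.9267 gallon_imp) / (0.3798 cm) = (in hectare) 0.0001109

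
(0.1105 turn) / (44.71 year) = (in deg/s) 2.821e-08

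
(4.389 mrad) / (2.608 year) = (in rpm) 5.096e-10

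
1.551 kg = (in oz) 54.71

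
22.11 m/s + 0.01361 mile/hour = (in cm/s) 2212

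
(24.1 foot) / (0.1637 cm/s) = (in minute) 74.79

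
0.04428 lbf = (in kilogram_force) 0.02009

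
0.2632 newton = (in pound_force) 0.05917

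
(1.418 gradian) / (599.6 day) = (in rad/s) 4.3e-10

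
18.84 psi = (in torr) 974.3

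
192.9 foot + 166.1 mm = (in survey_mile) 0.03664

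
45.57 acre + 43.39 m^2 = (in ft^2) 1.985e+06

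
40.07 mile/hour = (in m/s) 17.91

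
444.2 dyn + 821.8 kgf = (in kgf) 821.8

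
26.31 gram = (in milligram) 2.631e+04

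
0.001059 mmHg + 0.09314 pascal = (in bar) 2.343e-06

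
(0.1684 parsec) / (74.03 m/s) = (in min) 1.17e+12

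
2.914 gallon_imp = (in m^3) 0.01325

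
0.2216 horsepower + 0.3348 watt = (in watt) 165.6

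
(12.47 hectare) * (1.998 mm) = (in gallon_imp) 5.481e+04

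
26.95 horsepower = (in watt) 2.01e+04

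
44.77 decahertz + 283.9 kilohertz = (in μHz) 2.843e+11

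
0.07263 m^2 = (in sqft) 0.7818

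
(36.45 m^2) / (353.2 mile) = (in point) 0.1818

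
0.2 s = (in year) 6.342e-09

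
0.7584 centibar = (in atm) 0.007485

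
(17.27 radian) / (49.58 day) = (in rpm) 3.85e-05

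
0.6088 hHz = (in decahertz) 6.088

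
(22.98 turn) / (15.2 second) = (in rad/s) 9.499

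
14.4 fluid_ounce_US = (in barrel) 0.002679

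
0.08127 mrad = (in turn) 1.293e-05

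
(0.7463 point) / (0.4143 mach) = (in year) 5.918e-14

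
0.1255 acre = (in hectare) 0.05079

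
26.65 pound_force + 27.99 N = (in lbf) 32.94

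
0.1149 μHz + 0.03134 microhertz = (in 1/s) 1.462e-07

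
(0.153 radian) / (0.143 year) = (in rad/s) 3.393e-08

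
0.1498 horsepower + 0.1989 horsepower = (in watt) 260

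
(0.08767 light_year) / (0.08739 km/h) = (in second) 3.417e+16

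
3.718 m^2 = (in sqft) 40.02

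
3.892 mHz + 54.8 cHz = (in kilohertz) 0.0005519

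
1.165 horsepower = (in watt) 868.7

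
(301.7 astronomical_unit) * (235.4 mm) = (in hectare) 1.062e+09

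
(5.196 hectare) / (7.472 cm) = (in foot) 2.281e+06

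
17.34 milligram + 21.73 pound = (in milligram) 9.857e+06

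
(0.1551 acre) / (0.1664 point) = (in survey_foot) 3.508e+07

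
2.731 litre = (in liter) 2.731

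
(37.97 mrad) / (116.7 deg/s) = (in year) 5.911e-10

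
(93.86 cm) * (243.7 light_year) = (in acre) 5.347e+14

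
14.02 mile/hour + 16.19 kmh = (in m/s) 10.76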